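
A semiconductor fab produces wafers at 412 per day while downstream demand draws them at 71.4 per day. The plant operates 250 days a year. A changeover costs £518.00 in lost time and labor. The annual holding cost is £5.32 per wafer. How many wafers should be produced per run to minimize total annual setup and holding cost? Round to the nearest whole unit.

Annual demand D = 71.4 × 250 = 17,850.
Production build-up factor (1 − d/p) = 1 − 71.4/412 = 0.8267.
Q* = √(2DS / (H(1 − d/p))) = √(2 × 17,850 × 518 / (5.32 × 0.8267)).
= √(18,492,600 / 4.398) ≈ 2050.546.

Q* ≈ 2,051 wafers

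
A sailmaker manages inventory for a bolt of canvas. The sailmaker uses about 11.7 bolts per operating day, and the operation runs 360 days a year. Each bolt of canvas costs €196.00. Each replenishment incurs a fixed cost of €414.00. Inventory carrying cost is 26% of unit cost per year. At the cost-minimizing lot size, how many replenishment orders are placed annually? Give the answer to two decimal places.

N ≈ 16.10 orders per year

Annual demand D = 11.7 × 360 = 4,212.
Holding cost H = 0.26 × €196.00 = €50.9600 per unit per year.
Q* = √(2DS/H) = √(2 × 4,212 × 414 / 50.96) ≈ 261.60.
Orders per year = D / Q* = 4,212 / 261.60 ≈ 16.101.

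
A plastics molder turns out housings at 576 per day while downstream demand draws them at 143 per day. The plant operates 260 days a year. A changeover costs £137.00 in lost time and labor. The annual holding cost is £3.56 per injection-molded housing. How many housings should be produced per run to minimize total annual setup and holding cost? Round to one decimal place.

Q* ≈ 1,951.1 housings

Annual demand D = 143 × 260 = 37,180.
Production build-up factor (1 − d/p) = 1 − 143/576 = 0.7517.
Q* = √(2DS / (H(1 − d/p))) = √(2 × 37,180 × 137 / (3.56 × 0.7517)).
= √(10,187,320 / 2.6762) ≈ 1951.067.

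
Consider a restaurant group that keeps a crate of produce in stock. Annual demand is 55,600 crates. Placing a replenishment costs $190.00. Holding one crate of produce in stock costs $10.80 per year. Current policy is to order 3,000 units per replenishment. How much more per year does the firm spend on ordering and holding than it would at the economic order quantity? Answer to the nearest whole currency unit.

Extra cost ≈ $4,616 per year

EOQ = √(2DS/H) = √(2 × 55,600 × 190 / 10.8) ≈ 1398.68.
Cost at Q* = (D/Q*)S + (Q*/2)H = √(2DSH) ≈ $15,105.71.
Cost at Q = 3,000: (55,600/3,000)×190 + (3,000/2)×10.8 = $3,521.33 + $16,200.00 = $19,721.33.
Excess = $19,721.33 − $15,105.71 = $4,615.63.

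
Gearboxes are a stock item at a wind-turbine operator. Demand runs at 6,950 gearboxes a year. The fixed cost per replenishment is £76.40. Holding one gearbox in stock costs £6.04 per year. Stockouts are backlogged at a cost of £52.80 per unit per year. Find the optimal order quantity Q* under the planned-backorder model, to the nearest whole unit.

Q* ≈ 443 gearboxes

With planned backorders, Q* = √(2DS/H) · √((H+B)/B).
√(2DS/H) = √(2 × 6,950 × 76.4 / 6.04) = 419.310.
√((H+B)/B) = √((6.04+52.8)/52.8) = 1.0556.
Q* ≈ 442.644.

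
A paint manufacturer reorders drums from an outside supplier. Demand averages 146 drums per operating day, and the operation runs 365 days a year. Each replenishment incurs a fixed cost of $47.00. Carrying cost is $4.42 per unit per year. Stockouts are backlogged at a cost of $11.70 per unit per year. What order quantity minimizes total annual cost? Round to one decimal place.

Q* ≈ 1,249.6 drums

Annual demand D = 146 × 365 = 53,290.
With planned backorders, Q* = √(2DS/H) · √((H+B)/B).
√(2DS/H) = √(2 × 53,290 × 47 / 4.42) = 1064.574.
√((H+B)/B) = √((4.42+11.7)/11.7) = 1.1738.
Q* ≈ 1249.583.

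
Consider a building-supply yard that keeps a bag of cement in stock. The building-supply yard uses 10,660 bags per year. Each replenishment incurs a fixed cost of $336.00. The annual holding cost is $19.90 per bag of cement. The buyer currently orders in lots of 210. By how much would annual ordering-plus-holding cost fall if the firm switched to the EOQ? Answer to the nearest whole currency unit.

EOQ = √(2DS/H) = √(2 × 10,660 × 336 / 19.9) ≈ 599.98.
Cost at Q* = (D/Q*)S + (Q*/2)H = √(2DSH) ≈ $11,939.60.
Cost at Q = 210: (10,660/210)×336 + (210/2)×19.9 = $17,056.00 + $2,089.50 = $19,145.50.
Excess = $19,145.50 − $11,939.60 = $7,205.90.

Extra cost ≈ $7,206 per year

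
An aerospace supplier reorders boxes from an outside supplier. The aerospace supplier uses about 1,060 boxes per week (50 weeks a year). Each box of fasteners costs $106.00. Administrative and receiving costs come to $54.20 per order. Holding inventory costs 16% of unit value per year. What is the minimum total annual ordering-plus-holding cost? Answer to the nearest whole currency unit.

TC* ≈ $9,871

Annual demand D = 1,060 × 50 = 53,000.
Holding cost H = 0.16 × $106.00 = $16.9600 per unit per year.
EOQ = √(2DS/H) = √(2 × 53,000 × 54.2 / 16.96) ≈ 582.02.
At the optimum the two cost components are equal, so total cost = 2·(Q*/2)H = Q*·H.
Minimum total = √(2DSH) = √(2 × 53,000 × 54.2 × 16.96) ≈ 9871.099.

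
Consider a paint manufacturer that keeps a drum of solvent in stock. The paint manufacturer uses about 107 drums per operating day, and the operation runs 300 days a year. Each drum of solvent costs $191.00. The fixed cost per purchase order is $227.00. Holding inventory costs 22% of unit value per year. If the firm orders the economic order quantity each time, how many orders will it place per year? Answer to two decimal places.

N ≈ 54.51 orders per year

Annual demand D = 107 × 300 = 32,100.
Holding cost H = 0.22 × $191.00 = $42.0200 per unit per year.
Q* = √(2DS/H) = √(2 × 32,100 × 227 / 42.02) ≈ 588.91.
Orders per year = D / Q* = 32,100 / 588.91 ≈ 54.507.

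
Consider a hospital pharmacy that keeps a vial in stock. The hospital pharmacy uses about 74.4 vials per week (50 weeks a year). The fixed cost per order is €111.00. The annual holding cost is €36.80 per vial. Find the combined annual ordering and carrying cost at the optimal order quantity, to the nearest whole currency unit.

Annual demand D = 74.4 × 50 = 3,720.
The optimal lot size = √(2DS/H) = √(2 × 3,720 × 111 / 36.8) ≈ 149.80.
At Q*, ordering cost (D/Q*)S equals holding cost (Q*/2)H, each = √(DSH/2).
Minimum total = √(2DSH) = √(2 × 3,720 × 111 × 36.8) ≈ 5512.795.

TC* ≈ €5,513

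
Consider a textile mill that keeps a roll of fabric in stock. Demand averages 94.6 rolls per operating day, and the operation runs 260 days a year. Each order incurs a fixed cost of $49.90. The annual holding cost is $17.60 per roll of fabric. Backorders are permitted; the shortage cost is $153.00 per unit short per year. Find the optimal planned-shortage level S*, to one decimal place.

S* ≈ 40.7 rolls

Annual demand D = 94.6 × 260 = 24,596.
With planned backorders, Q* = √(2DS/H) · √((H+B)/B).
√(2DS/H) = √(2 × 24,596 × 49.9 / 17.6) = 373.457.
√((H+B)/B) = √((17.6+153)/153) = 1.0560.
Q* ≈ 394.353.
S* = Q* · H/(H+B) = 394.353 × 17.6/170.6 ≈ 40.684.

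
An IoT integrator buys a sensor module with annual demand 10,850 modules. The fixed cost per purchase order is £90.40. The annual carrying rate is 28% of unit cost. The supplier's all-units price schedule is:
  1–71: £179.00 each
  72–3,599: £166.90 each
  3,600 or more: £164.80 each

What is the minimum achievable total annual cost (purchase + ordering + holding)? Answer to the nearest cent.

Holding cost per unit per year at price C is H = 0.28·C.
Evaluate total cost at each tier's feasible EOQ or, if the EOQ is below the tier, at the tier's minimum quantity.
Tier 1 (£179.00): EOQ = 197.8 exceeds tier's upper bound 71, so this tier is dominated.
EOQ at £166.90 = 204.9 (feasible in tier 2): TC = 10,850×£166.90 + (10,850/204.9)×90.4 + (204.9/2)×0.28×£166.90 = £1,820,439.61.
EOQ at £164.80 = 206.2 < 3600, so use break Q=3600: TC = 10,850×£164.80 + (10,850/3600.0)×90.4 + (3600.0/2)×0.28×£164.80 = £1,871,411.66.
Lowest total cost among the candidates is at Q = 204.9.

TC* ≈ £1,820,439.61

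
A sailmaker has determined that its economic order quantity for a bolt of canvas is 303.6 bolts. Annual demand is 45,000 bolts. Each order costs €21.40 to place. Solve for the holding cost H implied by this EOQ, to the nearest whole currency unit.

Invert the EOQ relation Q*² = 2DS/H.
From Q* = √(2DS/H): H = 2DS / Q*² = 2 × 45,000 × 21.4 / 303.6² = 20.8955.

H ≈ €21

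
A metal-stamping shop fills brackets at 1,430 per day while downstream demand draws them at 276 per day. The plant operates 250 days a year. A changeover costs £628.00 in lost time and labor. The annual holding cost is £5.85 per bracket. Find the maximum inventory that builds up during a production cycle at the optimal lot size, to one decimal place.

Annual demand D = 276 × 250 = 69,000.
Production build-up factor (1 − d/p) = 1 − 276/1,430 = 0.8070.
Q* = √(2DS / (H(1 − d/p))) = √(2 × 69,000 × 628 / (5.85 × 0.8070)).
= √(86,664,000 / 4.7209) ≈ 4284.563.
Maximum inventory = Q*(1 − d/p) = 4284.563 × 0.8070 ≈ 3457.612.

I_max ≈ 3,457.6 brackets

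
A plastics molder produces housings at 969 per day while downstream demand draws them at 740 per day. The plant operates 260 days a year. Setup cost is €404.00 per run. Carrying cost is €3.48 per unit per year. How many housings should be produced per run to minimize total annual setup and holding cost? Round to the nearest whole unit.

Q* ≈ 13,749 housings

Annual demand D = 740 × 260 = 192,400.
Production build-up factor (1 − d/p) = 1 − 740/969 = 0.2363.
Q* = √(2DS / (H(1 − d/p))) = √(2 × 192,400 × 404 / (3.48 × 0.2363)).
= √(155,459,200 / 0.8224) ≈ 13748.735.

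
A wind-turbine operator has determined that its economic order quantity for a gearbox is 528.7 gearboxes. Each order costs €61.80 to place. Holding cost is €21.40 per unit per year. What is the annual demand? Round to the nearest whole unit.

Squaring Q* = √(2DS/H) gives Q*² = 2DS/H.
From Q* = √(2DS/H): D = Q*²H / (2S) = 528.7² × 21.4 / (2 × 61.8) = 48396.496.

D ≈ 48,396 gearboxes per year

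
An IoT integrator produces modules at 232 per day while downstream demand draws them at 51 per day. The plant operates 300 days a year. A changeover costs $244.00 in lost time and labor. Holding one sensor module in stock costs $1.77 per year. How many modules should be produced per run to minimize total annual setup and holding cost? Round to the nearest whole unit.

Q* ≈ 2,325 modules

Annual demand D = 51 × 300 = 15,300.
Production build-up factor (1 − d/p) = 1 − 51/232 = 0.7802.
Q* = √(2DS / (H(1 − d/p))) = √(2 × 15,300 × 244 / (1.77 × 0.7802)).
= √(7,466,400 / 1.3809) ≈ 2325.272.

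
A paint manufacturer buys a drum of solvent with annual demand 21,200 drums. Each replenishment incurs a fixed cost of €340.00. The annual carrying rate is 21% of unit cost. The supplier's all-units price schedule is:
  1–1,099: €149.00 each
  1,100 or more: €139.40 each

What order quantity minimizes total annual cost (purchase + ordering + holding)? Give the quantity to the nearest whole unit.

Holding cost per unit per year at price C is H = 0.21·C.
Candidates are each tier's EOQ (if it falls in that tier) and each price-break quantity.
EOQ at €149.00 = 678.8 (feasible in tier 1): TC = 21,200×€149.00 + (21,200/678.8)×340 + (678.8/2)×0.21×€149.00 = €3,180,038.56.
EOQ at €139.40 = 701.7 < 1100, so use break Q=1100: TC = 21,200×€139.40 + (21,200/1100.0)×340 + (1100.0/2)×0.21×€139.40 = €2,977,933.43.
Lowest total cost is €2,977,933.43 at Q = 1100.0.

Q* ≈ 1,100 drums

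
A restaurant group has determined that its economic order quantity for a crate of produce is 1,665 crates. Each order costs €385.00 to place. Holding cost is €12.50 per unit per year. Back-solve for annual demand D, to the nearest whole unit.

Invert the EOQ relation Q*² = 2DS/H.
From Q* = √(2DS/H): D = Q*²H / (2S) = 1,665² × 12.5 / (2 × 385) = 45003.653.

D ≈ 45,004 crates per year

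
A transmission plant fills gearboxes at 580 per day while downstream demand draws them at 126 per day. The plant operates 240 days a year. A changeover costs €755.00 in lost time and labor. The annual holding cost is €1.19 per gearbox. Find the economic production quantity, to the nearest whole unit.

Q* ≈ 7,002 gearboxes

Annual demand D = 126 × 240 = 30,240.
Production build-up factor (1 − d/p) = 1 − 126/580 = 0.7828.
Q* = √(2DS / (H(1 − d/p))) = √(2 × 30,240 × 755 / (1.19 × 0.7828)).
= √(45,662,400 / 0.9315) ≈ 7001.514.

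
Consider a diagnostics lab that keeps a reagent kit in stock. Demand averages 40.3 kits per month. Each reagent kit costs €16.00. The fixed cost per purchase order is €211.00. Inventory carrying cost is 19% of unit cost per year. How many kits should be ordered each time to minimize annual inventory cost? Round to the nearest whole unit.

Q* ≈ 259 kits

Annual demand D = 40.3 × 12 = 483.6.
Holding cost H = 0.19 × €16.00 = €3.0400 per unit per year.
EOQ = √(2DS / H) = √(2 × 483.6 × 211 / 3.04).
= √(204,079.2 / 3.04) = √67,131.3158 ≈ 259.097.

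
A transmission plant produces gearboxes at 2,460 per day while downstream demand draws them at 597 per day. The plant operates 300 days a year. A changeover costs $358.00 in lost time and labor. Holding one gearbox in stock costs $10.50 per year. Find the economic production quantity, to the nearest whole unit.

Annual demand D = 597 × 300 = 179,100.
Production build-up factor (1 − d/p) = 1 − 597/2,460 = 0.7573.
Q* = √(2DS / (H(1 − d/p))) = √(2 × 179,100 × 358 / (10.5 × 0.7573)).
= √(128,235,600 / 7.9518) ≈ 4015.788.

Q* ≈ 4,016 gearboxes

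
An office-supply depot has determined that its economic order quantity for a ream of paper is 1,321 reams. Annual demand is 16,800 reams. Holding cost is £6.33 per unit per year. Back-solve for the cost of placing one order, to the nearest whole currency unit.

The basic EOQ model gives Q* = √(2DS/H); rearrange for the unknown.
From Q* = √(2DS/H): S = Q*²H / (2D) = 1,321² × 6.33 / (2 × 16,800) = 328.7533.

S ≈ £329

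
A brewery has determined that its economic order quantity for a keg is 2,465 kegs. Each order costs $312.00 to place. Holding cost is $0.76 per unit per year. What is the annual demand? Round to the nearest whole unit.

D ≈ 7,401 kegs per year

Squaring Q* = √(2DS/H) gives Q*² = 2DS/H.
From Q* = √(2DS/H): D = Q*²H / (2S) = 2,465² × 0.76 / (2 × 312) = 7400.530.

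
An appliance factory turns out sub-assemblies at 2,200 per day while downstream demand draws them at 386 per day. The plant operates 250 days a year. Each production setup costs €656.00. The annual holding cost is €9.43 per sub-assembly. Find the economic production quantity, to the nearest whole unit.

Annual demand D = 386 × 250 = 96,500.
Production build-up factor (1 − d/p) = 1 − 386/2,200 = 0.8245.
Q* = √(2DS / (H(1 − d/p))) = √(2 × 96,500 × 656 / (9.43 × 0.8245)).
= √(126,608,000 / 7.7755) ≈ 4035.222.

Q* ≈ 4,035 sub-assemblies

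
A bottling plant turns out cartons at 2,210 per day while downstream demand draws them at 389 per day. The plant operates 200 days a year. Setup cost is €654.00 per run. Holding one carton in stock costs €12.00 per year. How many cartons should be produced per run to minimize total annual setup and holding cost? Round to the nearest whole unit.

Q* ≈ 3,208 cartons

Annual demand D = 389 × 200 = 77,800.
Production build-up factor (1 − d/p) = 1 − 389/2,210 = 0.8240.
Q* = √(2DS / (H(1 − d/p))) = √(2 × 77,800 × 654 / (12 × 0.8240)).
= √(101,762,400 / 9.8878) ≈ 3208.073.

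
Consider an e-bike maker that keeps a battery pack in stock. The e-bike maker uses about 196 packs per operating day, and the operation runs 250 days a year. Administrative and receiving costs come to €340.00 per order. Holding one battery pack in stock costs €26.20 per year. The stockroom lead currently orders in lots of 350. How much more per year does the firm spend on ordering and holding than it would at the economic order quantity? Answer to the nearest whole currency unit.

Extra cost ≈ €22,639 per year

Annual demand D = 196 × 250 = 49,000.
EOQ = √(2DS/H) = √(2 × 49,000 × 340 / 26.2) ≈ 1127.72.
Cost at Q* = (D/Q*)S + (Q*/2)H = √(2DSH) ≈ €29,546.30.
Cost at Q = 350: (49,000/350)×340 + (350/2)×26.2 = €47,600.00 + €4,585.00 = €52,185.00.
Excess = €52,185.00 − €29,546.30 = €22,638.70.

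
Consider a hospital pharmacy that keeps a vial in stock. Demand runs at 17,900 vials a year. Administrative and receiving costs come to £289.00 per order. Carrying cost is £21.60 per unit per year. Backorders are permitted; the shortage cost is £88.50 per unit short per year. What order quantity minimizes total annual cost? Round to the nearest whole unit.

Q* ≈ 772 vials

With planned backorders, Q* = √(2DS/H) · √((H+B)/B).
√(2DS/H) = √(2 × 17,900 × 289 / 21.6) = 692.092.
√((H+B)/B) = √((21.6+88.5)/88.5) = 1.1154.
Q* ≈ 771.944.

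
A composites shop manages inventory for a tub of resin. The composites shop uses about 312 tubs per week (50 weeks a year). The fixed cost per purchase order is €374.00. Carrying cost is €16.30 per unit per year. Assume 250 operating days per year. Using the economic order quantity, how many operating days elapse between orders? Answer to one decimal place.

Annual demand D = 312 × 50 = 15,600.
The optimal lot size = √(2DS/H) = √(2 × 15,600 × 374 / 16.3) ≈ 846.10.
Cycle time = Q*/D × 250 = 846.10 / 15,600 × 250 ≈ 13.559 days.

T ≈ 13.6 days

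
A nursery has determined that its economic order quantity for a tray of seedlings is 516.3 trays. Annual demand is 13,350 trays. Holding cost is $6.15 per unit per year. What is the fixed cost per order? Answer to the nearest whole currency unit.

S ≈ $61

The basic EOQ model gives Q* = √(2DS/H); rearrange for the unknown.
From Q* = √(2DS/H): S = Q*²H / (2D) = 516.3² × 6.15 / (2 × 13,350) = 61.4000.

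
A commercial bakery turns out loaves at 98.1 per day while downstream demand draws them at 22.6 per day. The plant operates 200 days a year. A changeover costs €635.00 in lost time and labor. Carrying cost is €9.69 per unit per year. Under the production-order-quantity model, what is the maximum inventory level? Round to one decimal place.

Annual demand D = 22.6 × 200 = 4,520.
Production build-up factor (1 − d/p) = 1 − 22.6/98.1 = 0.7696.
Q* = √(2DS / (H(1 − d/p))) = √(2 × 4,520 × 635 / (9.69 × 0.7696)).
= √(5,740,400 / 7.4576) ≈ 877.345.
Maximum inventory = Q*(1 − d/p) = 877.345 × 0.7696 ≈ 675.224.

I_max ≈ 675.2 loaves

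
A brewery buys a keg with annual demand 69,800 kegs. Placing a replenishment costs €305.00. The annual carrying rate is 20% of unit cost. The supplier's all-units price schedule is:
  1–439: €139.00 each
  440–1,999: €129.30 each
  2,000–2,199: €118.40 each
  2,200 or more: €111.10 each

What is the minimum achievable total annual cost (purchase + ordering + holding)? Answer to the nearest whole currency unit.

TC* ≈ €7,788,899

Holding cost per unit per year at price C is H = 0.20·C.
Candidates are each tier's EOQ (if it falls in that tier) and each price-break quantity.
Tier 1 (€139.00): EOQ = 1237.6 exceeds tier's upper bound 439, so this tier is dominated.
EOQ at €129.30 = 1283.2 (feasible in tier 2): TC = 69,800×€129.30 + (69,800/1283.2)×305 + (1283.2/2)×0.20×€129.30 = €9,058,322.33.
EOQ at €118.40 = 1340.9 < 2000, so use break Q=2000: TC = 69,800×€118.40 + (69,800/2000.0)×305 + (2000.0/2)×0.20×€118.40 = €8,298,644.50.
EOQ at €111.10 = 1384.3 < 2200, so use break Q=2200: TC = 69,800×€111.10 + (69,800/2200.0)×305 + (2200.0/2)×0.20×€111.10 = €7,788,898.82.
Lowest total cost among the candidates is at Q = 2200.0.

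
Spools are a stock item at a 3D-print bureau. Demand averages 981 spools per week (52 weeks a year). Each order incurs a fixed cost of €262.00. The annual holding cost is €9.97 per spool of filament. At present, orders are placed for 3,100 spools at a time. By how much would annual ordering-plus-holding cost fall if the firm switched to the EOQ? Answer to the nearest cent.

Annual demand D = 981 × 52 = 51,012.
EOQ = √(2DS/H) = √(2 × 51,012 × 262 / 9.97) ≈ 1637.40.
Cost at Q* = (D/Q*)S + (Q*/2)H = √(2DSH) ≈ €16,324.86.
Cost at Q = 3,100: (51,012/3,100)×262 + (3,100/2)×9.97 = €4,311.34 + €15,453.50 = €19,764.84.
Excess = €19,764.84 − €16,324.86 = €3,439.98.

Extra cost ≈ €3,439.98 per year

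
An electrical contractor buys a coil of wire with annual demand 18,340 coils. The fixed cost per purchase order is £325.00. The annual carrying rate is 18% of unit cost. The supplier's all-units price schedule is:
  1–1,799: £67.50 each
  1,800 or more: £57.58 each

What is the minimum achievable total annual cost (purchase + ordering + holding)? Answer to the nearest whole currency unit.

Holding cost per unit per year at price C is H = 0.18·C.
Evaluate total cost at each tier's feasible EOQ or, if the EOQ is below the tier, at the tier's minimum quantity.
EOQ at £67.50 = 990.5 (feasible in tier 1): TC = 18,340×£67.50 + (18,340/990.5)×325 + (990.5/2)×0.18×£67.50 = £1,249,984.96.
EOQ at £57.58 = 1072.5 < 1800, so use break Q=1800: TC = 18,340×£57.58 + (18,340/1800.0)×325 + (1800.0/2)×0.18×£57.58 = £1,068,656.55.
Lowest total cost among the candidates is at Q = 1800.0.

TC* ≈ £1,068,657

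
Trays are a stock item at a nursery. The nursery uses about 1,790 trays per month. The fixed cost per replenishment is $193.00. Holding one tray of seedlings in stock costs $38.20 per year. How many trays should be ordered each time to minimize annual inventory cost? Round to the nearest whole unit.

Annual demand D = 1,790 × 12 = 21,480.
EOQ = √(2DS / H) = √(2 × 21,480 × 193 / 38.2).
= √(8,291,280 / 38.2) = √217,049.2147 ≈ 465.885.

Q* ≈ 466 trays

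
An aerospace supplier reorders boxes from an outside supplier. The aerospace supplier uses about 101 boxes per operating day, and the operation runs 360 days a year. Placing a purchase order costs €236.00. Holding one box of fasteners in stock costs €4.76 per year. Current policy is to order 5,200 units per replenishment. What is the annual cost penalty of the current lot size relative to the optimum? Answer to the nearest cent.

Extra cost ≈ €4,987.89 per year

Annual demand D = 101 × 360 = 36,360.
EOQ = √(2DS/H) = √(2 × 36,360 × 236 / 4.76) ≈ 1898.80.
Cost at Q* = (D/Q*)S + (Q*/2)H = √(2DSH) ≈ €9,038.29.
Cost at Q = 5,200: (36,360/5,200)×236 + (5,200/2)×4.76 = €1,650.18 + €12,376.00 = €14,026.18.
Excess = €14,026.18 − €9,038.29 = €4,987.89.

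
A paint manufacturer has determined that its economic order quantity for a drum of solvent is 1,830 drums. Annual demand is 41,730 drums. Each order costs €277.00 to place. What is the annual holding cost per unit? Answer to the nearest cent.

Squaring Q* = √(2DS/H) gives Q*² = 2DS/H.
From Q* = √(2DS/H): H = 2DS / Q*² = 2 × 41,730 × 277 / 1,830² = 6.9033.

H ≈ €6.90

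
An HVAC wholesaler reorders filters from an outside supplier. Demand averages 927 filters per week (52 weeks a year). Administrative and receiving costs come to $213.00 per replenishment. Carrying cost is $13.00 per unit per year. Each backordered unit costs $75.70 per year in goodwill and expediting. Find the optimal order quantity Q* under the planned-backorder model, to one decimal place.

Q* ≈ 1,360.5 filters

Annual demand D = 927 × 52 = 48,204.
With planned backorders, Q* = √(2DS/H) · √((H+B)/B).
√(2DS/H) = √(2 × 48,204 × 213 / 13) = 1256.825.
√((H+B)/B) = √((13+75.7)/75.7) = 1.0825.
Q* ≈ 1360.469.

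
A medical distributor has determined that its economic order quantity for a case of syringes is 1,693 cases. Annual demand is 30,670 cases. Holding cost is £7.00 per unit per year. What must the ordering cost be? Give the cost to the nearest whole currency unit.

S ≈ £327

The basic EOQ model gives Q* = √(2DS/H); rearrange for the unknown.
From Q* = √(2DS/H): S = Q*²H / (2D) = 1,693² × 7 / (2 × 30,670) = 327.0907.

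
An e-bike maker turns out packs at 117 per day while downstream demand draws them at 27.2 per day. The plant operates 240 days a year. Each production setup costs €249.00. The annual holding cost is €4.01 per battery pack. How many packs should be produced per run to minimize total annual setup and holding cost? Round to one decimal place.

Q* ≈ 1,027.7 packs

Annual demand D = 27.2 × 240 = 6,528.
Production build-up factor (1 − d/p) = 1 − 27.2/117 = 0.7675.
Q* = √(2DS / (H(1 − d/p))) = √(2 × 6,528 × 249 / (4.01 × 0.7675)).
= √(3,250,944 / 3.0778) ≈ 1027.750.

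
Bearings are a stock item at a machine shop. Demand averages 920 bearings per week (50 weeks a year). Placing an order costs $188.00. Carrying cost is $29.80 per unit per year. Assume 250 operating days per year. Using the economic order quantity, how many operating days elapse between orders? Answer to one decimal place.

Annual demand D = 920 × 50 = 46,000.
The optimal lot size = √(2DS/H) = √(2 × 46,000 × 188 / 29.8) ≈ 761.84.
Cycle time = Q*/D × 250 = 761.84 / 46,000 × 250 ≈ 4.140 days.

T ≈ 4.1 days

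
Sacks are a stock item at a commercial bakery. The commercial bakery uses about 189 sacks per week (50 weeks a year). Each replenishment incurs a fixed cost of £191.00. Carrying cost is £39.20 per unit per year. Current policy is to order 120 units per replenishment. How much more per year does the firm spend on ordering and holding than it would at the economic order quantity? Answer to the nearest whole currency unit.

Extra cost ≈ £5,498 per year

Annual demand D = 189 × 50 = 9,450.
EOQ = √(2DS/H) = √(2 × 9,450 × 191 / 39.2) ≈ 303.46.
Cost at Q* = (D/Q*)S + (Q*/2)H = √(2DSH) ≈ £11,895.72.
Cost at Q = 120: (9,450/120)×191 + (120/2)×39.2 = £15,041.25 + £2,352.00 = £17,393.25.
Excess = £17,393.25 − £11,895.72 = £5,497.53.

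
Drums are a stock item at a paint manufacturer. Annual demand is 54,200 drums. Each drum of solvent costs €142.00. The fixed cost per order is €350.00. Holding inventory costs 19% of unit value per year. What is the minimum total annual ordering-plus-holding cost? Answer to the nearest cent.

Holding cost H = 0.19 × €142.00 = €26.9800 per unit per year.
The optimal lot size = √(2DS/H) = √(2 × 54,200 × 350 / 26.98) ≈ 1185.84.
At the optimum the two cost components are equal, so total cost = 2·(Q*/2)H = Q*·H.
Minimum total = √(2DSH) = √(2 × 54,200 × 350 × 26.98) ≈ 31994.081.

TC* ≈ €31,994.08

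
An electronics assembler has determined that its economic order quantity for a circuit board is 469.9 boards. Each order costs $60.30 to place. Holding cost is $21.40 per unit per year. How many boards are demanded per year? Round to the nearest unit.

Squaring Q* = √(2DS/H) gives Q*² = 2DS/H.
From Q* = √(2DS/H): D = Q*²H / (2S) = 469.9² × 21.4 / (2 × 60.3) = 39181.166.

D ≈ 39,181 boards per year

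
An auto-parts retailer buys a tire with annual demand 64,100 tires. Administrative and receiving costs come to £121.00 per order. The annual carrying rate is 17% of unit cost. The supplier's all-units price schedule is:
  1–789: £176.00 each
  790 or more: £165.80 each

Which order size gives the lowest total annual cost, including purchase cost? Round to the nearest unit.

Holding cost per unit per year at price C is H = 0.17·C.
Candidates are each tier's EOQ (if it falls in that tier) and each price-break quantity.
EOQ at £176.00 = 720.0 (feasible in tier 1): TC = 64,100×£176.00 + (64,100/720.0)×121 + (720.0/2)×0.17×£176.00 = £11,303,143.56.
EOQ at £165.80 = 741.9 < 790, so use break Q=790: TC = 64,100×£165.80 + (64,100/790.0)×121 + (790.0/2)×0.17×£165.80 = £10,648,731.32.
Lowest total cost is £10,648,731.32 at Q = 790.0.

Q* ≈ 790 tires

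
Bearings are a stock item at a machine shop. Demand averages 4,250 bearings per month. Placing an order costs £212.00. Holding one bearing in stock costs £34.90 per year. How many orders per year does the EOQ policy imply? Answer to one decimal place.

N ≈ 64.8 orders per year

Annual demand D = 4,250 × 12 = 51,000.
The optimal lot size = √(2DS/H) = √(2 × 51,000 × 212 / 34.9) ≈ 787.15.
Orders per year = D / Q* = 51,000 / 787.15 ≈ 64.791.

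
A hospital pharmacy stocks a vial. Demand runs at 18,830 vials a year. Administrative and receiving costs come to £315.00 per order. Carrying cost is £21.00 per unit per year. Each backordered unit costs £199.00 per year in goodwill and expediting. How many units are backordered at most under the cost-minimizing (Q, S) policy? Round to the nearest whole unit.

With planned backorders, Q* = √(2DS/H) · √((H+B)/B).
√(2DS/H) = √(2 × 18,830 × 315 / 21) = 751.598.
√((H+B)/B) = √((21+199)/199) = 1.0514.
Q* ≈ 790.261.
S* = Q* · H/(H+B) = 790.261 × 21/220 ≈ 75.434.

S* ≈ 75 vials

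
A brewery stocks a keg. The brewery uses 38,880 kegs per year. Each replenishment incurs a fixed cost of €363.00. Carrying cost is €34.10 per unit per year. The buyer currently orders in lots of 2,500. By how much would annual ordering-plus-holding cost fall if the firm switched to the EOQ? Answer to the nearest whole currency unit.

EOQ = √(2DS/H) = √(2 × 38,880 × 363 / 34.1) ≈ 909.82.
Cost at Q* = (D/Q*)S + (Q*/2)H = √(2DSH) ≈ €31,024.77.
Cost at Q = 2,500: (38,880/2,500)×363 + (2,500/2)×34.1 = €5,645.38 + €42,625.00 = €48,270.38.
Excess = €48,270.38 − €31,024.77 = €17,245.60.

Extra cost ≈ €17,246 per year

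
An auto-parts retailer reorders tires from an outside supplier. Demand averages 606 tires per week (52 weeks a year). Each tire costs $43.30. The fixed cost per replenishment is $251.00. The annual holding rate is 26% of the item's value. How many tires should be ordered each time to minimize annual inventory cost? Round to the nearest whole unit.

Q* ≈ 1,185 tires

Annual demand D = 606 × 52 = 31,512.
Holding cost H = 0.26 × $43.30 = $11.2580 per unit per year.
EOQ = √(2DS / H) = √(2 × 31,512 × 251 / 11.258).
= √(15,819,024 / 11.258) = √1,405,136.2587 ≈ 1185.384.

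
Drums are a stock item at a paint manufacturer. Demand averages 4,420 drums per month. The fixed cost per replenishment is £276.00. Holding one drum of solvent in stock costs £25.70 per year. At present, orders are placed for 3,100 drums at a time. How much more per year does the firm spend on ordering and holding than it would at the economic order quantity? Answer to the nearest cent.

Annual demand D = 4,420 × 12 = 53,040.
EOQ = √(2DS/H) = √(2 × 53,040 × 276 / 25.7) ≈ 1067.34.
Cost at Q* = (D/Q*)S + (Q*/2)H = √(2DSH) ≈ £27,430.76.
Cost at Q = 3,100: (53,040/3,100)×276 + (3,100/2)×25.7 = £4,722.27 + £39,835.00 = £44,557.27.
Excess = £44,557.27 − £27,430.76 = £17,126.51.

Extra cost ≈ £17,126.51 per year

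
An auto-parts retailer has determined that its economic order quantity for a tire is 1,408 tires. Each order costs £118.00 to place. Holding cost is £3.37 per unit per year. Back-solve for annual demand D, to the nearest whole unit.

D ≈ 28,309 tires per year

Invert the EOQ relation Q*² = 2DS/H.
From Q* = √(2DS/H): D = Q*²H / (2S) = 1,408² × 3.37 / (2 × 118) = 28308.914.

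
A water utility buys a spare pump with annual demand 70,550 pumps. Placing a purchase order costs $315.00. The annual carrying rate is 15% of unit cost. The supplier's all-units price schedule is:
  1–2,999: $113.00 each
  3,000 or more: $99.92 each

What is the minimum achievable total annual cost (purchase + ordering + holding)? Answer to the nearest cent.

TC* ≈ $7,079,245.75

Holding cost per unit per year at price C is H = 0.15·C.
Candidates are each tier's EOQ (if it falls in that tier) and each price-break quantity.
EOQ at $113.00 = 1619.3 (feasible in tier 1): TC = 70,550×$113.00 + (70,550/1619.3)×315 + (1619.3/2)×0.15×$113.00 = $7,999,597.55.
EOQ at $99.92 = 1722.1 < 3000, so use break Q=3000: TC = 70,550×$99.92 + (70,550/3000.0)×315 + (3000.0/2)×0.15×$99.92 = $7,079,245.75.
Lowest total cost among the candidates is at Q = 3000.0.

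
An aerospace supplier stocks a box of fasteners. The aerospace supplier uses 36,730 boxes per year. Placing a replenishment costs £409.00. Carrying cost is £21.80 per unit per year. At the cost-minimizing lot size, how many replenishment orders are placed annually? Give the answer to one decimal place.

N ≈ 31.3 orders per year

EOQ = √(2DS/H) = √(2 × 36,730 × 409 / 21.8) ≈ 1173.98.
Orders per year = D / Q* = 36,730 / 1173.98 ≈ 31.287.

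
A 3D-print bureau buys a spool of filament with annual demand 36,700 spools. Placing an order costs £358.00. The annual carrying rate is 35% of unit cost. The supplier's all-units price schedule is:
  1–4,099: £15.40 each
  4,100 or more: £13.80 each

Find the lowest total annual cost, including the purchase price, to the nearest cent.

TC* ≈ £519,566.04

Holding cost per unit per year at price C is H = 0.35·C.
Candidates are each tier's EOQ (if it falls in that tier) and each price-break quantity.
EOQ at £15.40 = 2208.0 (feasible in tier 1): TC = 36,700×£15.40 + (36,700/2208.0)×358 + (2208.0/2)×0.35×£15.40 = £577,081.01.
EOQ at £13.80 = 2332.5 < 4100, so use break Q=4100: TC = 36,700×£13.80 + (36,700/4100.0)×358 + (4100.0/2)×0.35×£13.80 = £519,566.04.
Lowest total cost among the candidates is at Q = 4100.0.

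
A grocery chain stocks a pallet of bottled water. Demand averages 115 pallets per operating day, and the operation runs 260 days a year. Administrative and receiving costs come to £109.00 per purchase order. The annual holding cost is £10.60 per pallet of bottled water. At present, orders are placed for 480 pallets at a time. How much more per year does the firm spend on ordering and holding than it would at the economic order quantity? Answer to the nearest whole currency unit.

Annual demand D = 115 × 260 = 29,900.
EOQ = √(2DS/H) = √(2 × 29,900 × 109 / 10.6) ≈ 784.17.
Cost at Q* = (D/Q*)S + (Q*/2)H = √(2DSH) ≈ £8,312.22.
Cost at Q = 480: (29,900/480)×109 + (480/2)×10.6 = £6,789.79 + £2,544.00 = £9,333.79.
Excess = £9,333.79 − £8,312.22 = £1,021.58.

Extra cost ≈ £1,022 per year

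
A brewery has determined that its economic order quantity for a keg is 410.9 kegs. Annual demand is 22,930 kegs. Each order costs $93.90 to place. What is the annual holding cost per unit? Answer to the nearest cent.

Squaring Q* = √(2DS/H) gives Q*² = 2DS/H.
From Q* = √(2DS/H): H = 2DS / Q*² = 2 × 22,930 × 93.9 / 410.9² = 25.5051.

H ≈ $25.51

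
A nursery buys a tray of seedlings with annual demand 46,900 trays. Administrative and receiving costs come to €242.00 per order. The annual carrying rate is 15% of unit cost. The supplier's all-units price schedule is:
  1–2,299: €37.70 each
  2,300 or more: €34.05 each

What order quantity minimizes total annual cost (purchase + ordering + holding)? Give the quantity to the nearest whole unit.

Q* ≈ 2,300 trays

Holding cost per unit per year at price C is H = 0.15·C.
For each price level, check whether its EOQ is feasible; otherwise the best quantity at that price is the breakpoint.
EOQ at €37.70 = 2003.5 (feasible in tier 1): TC = 46,900×€37.70 + (46,900/2003.5)×242 + (2003.5/2)×0.15×€37.70 = €1,779,459.88.
EOQ at €34.05 = 2108.2 < 2300, so use break Q=2300: TC = 46,900×€34.05 + (46,900/2300.0)×242 + (2300.0/2)×0.15×€34.05 = €1,607,753.32.
Lowest total cost is €1,607,753.32 at Q = 2300.0.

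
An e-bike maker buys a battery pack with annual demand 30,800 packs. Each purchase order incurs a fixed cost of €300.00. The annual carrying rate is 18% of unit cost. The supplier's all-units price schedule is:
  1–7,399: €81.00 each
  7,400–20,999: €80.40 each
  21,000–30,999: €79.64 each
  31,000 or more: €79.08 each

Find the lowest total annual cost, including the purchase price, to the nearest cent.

Holding cost per unit per year at price C is H = 0.18·C.
Candidates are each tier's EOQ (if it falls in that tier) and each price-break quantity.
EOQ at €81.00 = 1125.8 (feasible in tier 1): TC = 30,800×€81.00 + (30,800/1125.8)×300 + (1125.8/2)×0.18×€81.00 = €2,511,214.58.
EOQ at €80.40 = 1130.0 < 7400, so use break Q=7400: TC = 30,800×€80.40 + (30,800/7400.0)×300 + (7400.0/2)×0.18×€80.40 = €2,531,115.05.
EOQ at €79.64 = 1135.4 < 21000, so use break Q=21000: TC = 30,800×€79.64 + (30,800/21000.0)×300 + (21000.0/2)×0.18×€79.64 = €2,603,871.60.
EOQ at €79.08 = 1139.4 < 31000, so use break Q=31000: TC = 30,800×€79.08 + (30,800/31000.0)×300 + (31000.0/2)×0.18×€79.08 = €2,656,595.26.
Lowest total cost among the candidates is at Q = 1125.8.

TC* ≈ €2,511,214.58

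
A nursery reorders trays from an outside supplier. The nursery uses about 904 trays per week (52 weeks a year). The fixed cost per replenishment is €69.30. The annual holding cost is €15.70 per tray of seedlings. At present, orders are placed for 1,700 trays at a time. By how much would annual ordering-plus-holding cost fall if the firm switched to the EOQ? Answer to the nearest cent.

Extra cost ≈ €5,147.40 per year

Annual demand D = 904 × 52 = 47,008.
EOQ = √(2DS/H) = √(2 × 47,008 × 69.3 / 15.7) ≈ 644.20.
Cost at Q* = (D/Q*)S + (Q*/2)H = √(2DSH) ≈ €10,113.87.
Cost at Q = 1,700: (47,008/1,700)×69.3 + (1,700/2)×15.7 = €1,916.27 + €13,345.00 = €15,261.27.
Excess = €15,261.27 − €10,113.87 = €5,147.40.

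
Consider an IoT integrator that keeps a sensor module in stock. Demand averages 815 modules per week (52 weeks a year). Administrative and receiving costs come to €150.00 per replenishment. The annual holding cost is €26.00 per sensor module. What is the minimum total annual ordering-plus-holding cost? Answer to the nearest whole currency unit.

Annual demand D = 815 × 52 = 42,380.
Q* = √(2DS/H) = √(2 × 42,380 × 150 / 26) ≈ 699.29.
At the optimum the two cost components are equal, so total cost = 2·(Q*/2)H = Q*·H.
Minimum total = √(2DSH) = √(2 × 42,380 × 150 × 26) ≈ 18181.419.

TC* ≈ €18,181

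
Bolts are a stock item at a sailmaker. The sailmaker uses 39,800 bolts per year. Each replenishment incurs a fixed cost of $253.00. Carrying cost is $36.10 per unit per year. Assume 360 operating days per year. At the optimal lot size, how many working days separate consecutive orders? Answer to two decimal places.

T ≈ 6.76 days

The optimal lot size = √(2DS/H) = √(2 × 39,800 × 253 / 36.1) ≈ 746.90.
Cycle time = Q*/D × 360 = 746.90 / 39,800 × 360 ≈ 6.756 days.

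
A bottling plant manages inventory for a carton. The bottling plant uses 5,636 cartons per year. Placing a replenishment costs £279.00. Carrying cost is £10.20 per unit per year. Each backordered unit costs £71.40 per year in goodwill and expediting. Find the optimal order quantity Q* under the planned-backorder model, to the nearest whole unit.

Q* ≈ 594 cartons

With planned backorders, Q* = √(2DS/H) · √((H+B)/B).
√(2DS/H) = √(2 × 5,636 × 279 / 10.2) = 555.268.
√((H+B)/B) = √((10.2+71.4)/71.4) = 1.0690.
Q* ≈ 593.606.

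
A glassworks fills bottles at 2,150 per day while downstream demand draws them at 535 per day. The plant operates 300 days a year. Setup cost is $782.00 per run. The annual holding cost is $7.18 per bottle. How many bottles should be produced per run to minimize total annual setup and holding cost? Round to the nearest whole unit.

Annual demand D = 535 × 300 = 160,500.
Production build-up factor (1 − d/p) = 1 − 535/2,150 = 0.7512.
Q* = √(2DS / (H(1 − d/p))) = √(2 × 160,500 × 782 / (7.18 × 0.7512)).
= √(251,022,000 / 5.3933) ≈ 6822.234.

Q* ≈ 6,822 bottles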